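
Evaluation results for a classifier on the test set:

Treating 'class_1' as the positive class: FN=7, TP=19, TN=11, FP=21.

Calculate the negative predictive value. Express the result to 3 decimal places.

NPV = TN/(TN+FN) = 11/(11+7) = 0.611

0.611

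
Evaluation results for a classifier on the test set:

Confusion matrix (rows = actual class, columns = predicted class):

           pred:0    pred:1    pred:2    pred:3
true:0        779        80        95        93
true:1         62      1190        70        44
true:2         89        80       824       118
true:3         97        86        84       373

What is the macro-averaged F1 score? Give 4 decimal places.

0.7359

Per-class F1 score (2·TP/(2·TP+FP+FN)):
  0: TP=779, FP=62+89+97=248, FN=80+95+93=268 → 1558/2074 = 0.75121
  1: TP=1190, FP=80+80+86=246, FN=62+70+44=176 → 2380/2802 = 0.84939
  2: TP=824, FP=95+70+84=249, FN=89+80+118=287 → 1648/2184 = 0.75458
  3: TP=373, FP=93+44+118=255, FN=97+86+84=267 → 746/1268 = 0.58833
Macro-F1 score = mean = (0.75121 + 0.84939 + 0.75458 + 0.58833) / 4 = 0.7359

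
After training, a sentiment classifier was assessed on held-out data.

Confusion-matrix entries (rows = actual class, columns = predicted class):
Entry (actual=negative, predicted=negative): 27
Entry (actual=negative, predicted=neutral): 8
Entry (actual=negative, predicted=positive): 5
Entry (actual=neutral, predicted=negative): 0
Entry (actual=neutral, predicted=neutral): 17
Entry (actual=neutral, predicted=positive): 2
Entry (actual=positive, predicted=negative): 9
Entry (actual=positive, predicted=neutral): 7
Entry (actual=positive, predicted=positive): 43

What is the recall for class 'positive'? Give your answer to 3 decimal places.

0.729

One-vs-rest for 'positive': TP = diagonal; FP = other classes predicted 'positive'; FN = 'positive' predicted as other.
recall = TP/(TP+FN).
positive: TP=43, FN=9+7=16 → 43/59 = 0.7288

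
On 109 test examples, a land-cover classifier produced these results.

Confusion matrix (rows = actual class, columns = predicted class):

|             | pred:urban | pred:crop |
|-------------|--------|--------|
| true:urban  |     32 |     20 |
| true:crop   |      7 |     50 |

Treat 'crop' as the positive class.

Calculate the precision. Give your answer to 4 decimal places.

0.7143

Precision = TP/(TP+FP) = 50/(50+20) = 50/70 = 0.7143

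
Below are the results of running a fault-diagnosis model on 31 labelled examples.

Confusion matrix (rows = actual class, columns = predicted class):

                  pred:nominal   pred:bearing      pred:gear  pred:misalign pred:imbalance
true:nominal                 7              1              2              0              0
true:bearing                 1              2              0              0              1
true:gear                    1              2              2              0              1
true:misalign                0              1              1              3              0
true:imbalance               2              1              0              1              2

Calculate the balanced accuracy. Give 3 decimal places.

0.493

Balanced accuracy = mean of per-class recall.
  nominal: recall = 7/10 = 0.7000
  bearing: recall = 2/4 = 0.5000
  gear: recall = 2/6 = 0.3333
  misalign: recall = 3/5 = 0.6000
  imbalance: recall = 2/6 = 0.3333
Mean = (0.7000 + 0.5000 + 0.3333 + 0.6000 + 0.3333) / 5 = 0.493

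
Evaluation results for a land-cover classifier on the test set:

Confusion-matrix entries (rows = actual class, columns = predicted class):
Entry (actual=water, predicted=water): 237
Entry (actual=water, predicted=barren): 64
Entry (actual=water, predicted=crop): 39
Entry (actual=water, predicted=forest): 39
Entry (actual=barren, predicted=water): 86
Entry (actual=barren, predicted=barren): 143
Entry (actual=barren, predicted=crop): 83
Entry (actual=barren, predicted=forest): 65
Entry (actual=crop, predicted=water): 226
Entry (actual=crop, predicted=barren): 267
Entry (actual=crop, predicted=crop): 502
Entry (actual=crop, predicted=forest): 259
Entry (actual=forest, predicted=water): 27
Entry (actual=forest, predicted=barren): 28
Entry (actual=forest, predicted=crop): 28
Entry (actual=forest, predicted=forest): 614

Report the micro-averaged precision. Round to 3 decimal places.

Micro-averaging pools counts across classes: ΣTP=1496, ΣFP=1211, ΣFN=1211.
Micro-precision = TP/(TP+FP) on pooled counts = 0.553 (equals overall accuracy in single-label multiclass).

0.553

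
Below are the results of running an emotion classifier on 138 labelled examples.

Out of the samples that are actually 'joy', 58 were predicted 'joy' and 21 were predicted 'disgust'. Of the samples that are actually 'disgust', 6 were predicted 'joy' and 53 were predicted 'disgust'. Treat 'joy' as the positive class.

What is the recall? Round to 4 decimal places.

Recall = TP/(TP+FN) = 58/(58+21) = 58/79 = 0.7342

0.7342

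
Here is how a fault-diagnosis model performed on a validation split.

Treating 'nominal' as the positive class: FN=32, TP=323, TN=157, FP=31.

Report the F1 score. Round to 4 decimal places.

Precision = TP/(TP+FP) = 323/354 = 0.9124
Recall = TP/(TP+FN) = 323/355 = 0.9099
F1 = 2·TP/(2·TP+FP+FN) = 646/709 = 0.9111

0.9111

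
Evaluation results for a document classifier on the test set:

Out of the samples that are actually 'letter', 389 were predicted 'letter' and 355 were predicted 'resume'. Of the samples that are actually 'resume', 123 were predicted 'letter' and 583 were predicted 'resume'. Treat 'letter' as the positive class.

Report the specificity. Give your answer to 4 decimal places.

Specificity = TN/(TN+FP) = 583/(583+123) = 0.8258

0.8258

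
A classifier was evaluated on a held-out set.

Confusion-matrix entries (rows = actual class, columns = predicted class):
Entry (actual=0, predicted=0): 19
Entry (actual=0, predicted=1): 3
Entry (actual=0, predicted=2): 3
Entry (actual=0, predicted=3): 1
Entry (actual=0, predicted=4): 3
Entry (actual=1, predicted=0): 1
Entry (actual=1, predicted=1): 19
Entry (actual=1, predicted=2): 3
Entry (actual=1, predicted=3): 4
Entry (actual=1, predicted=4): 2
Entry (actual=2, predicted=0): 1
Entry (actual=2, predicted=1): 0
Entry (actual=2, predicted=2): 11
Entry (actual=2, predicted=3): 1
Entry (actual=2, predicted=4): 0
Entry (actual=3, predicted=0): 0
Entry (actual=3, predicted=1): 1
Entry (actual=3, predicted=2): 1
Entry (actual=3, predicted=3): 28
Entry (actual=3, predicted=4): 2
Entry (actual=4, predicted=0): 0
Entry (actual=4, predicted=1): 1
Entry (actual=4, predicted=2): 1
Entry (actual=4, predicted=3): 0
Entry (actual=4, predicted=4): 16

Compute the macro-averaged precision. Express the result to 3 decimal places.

Per-class precision (TP/(TP+FP)):
  0: TP=19, FP=1+1+0+0=2 → 19/21 = 0.9048
  1: TP=19, FP=3+0+1+1=5 → 19/24 = 0.7917
  2: TP=11, FP=3+3+1+1=8 → 11/19 = 0.5789
  3: TP=28, FP=1+4+1+0=6 → 28/34 = 0.8235
  4: TP=16, FP=3+2+0+2=7 → 16/23 = 0.6957
Macro-precision = mean = (0.9048 + 0.7917 + 0.5789 + 0.8235 + 0.6957) / 5 = 0.759

0.759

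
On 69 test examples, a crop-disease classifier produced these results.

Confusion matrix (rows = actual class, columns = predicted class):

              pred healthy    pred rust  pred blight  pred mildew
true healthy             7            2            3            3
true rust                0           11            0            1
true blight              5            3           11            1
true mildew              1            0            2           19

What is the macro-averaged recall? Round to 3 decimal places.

Per-class recall (TP/(TP+FN)):
  healthy: TP=7, FN=2+3+3=8 → 7/15 = 0.4667
  rust: TP=11, FN=0+0+1=1 → 11/12 = 0.9167
  blight: TP=11, FN=5+3+1=9 → 11/20 = 0.5500
  mildew: TP=19, FN=1+0+2=3 → 19/22 = 0.8636
Macro-recall = mean = (0.4667 + 0.9167 + 0.5500 + 0.8636) / 4 = 0.699

0.699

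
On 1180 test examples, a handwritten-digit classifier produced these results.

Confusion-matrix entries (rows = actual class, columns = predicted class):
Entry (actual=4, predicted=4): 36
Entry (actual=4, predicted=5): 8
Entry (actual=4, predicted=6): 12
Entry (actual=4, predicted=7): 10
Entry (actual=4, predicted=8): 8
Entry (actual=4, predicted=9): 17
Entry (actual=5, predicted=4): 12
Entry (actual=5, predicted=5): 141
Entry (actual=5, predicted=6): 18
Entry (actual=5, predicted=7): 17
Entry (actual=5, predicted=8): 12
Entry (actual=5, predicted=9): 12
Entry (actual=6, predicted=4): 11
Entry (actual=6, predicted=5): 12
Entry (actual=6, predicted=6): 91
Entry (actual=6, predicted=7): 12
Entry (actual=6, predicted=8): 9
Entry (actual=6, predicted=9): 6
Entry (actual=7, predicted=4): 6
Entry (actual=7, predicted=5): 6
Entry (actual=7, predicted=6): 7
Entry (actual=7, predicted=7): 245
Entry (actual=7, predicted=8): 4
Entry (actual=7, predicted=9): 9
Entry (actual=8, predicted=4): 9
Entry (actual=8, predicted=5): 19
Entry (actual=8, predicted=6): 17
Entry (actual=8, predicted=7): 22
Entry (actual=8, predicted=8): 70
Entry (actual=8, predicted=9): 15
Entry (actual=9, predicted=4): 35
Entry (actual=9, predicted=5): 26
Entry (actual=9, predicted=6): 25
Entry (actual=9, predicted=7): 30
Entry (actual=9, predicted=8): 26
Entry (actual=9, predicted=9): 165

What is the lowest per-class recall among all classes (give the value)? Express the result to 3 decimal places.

Per-class recall (TP/(TP+FN)):
  4: TP=36, FN=8+12+10+8+17=55 → 36/91 = 0.3956
  5: TP=141, FN=12+18+17+12+12=71 → 141/212 = 0.6651
  6: TP=91, FN=11+12+12+9+6=50 → 91/141 = 0.6454
  7: TP=245, FN=6+6+7+4+9=32 → 245/277 = 0.8845
  8: TP=70, FN=9+19+17+22+15=82 → 70/152 = 0.4605
  9: TP=165, FN=35+26+25+30+26=142 → 165/307 = 0.5375
Lowest is class '4' with recall = 0.396.

0.396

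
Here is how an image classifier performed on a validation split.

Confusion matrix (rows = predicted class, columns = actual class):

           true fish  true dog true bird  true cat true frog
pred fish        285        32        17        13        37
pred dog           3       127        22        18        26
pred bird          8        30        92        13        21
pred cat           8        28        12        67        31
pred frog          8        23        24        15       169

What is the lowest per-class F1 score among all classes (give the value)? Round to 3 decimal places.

0.493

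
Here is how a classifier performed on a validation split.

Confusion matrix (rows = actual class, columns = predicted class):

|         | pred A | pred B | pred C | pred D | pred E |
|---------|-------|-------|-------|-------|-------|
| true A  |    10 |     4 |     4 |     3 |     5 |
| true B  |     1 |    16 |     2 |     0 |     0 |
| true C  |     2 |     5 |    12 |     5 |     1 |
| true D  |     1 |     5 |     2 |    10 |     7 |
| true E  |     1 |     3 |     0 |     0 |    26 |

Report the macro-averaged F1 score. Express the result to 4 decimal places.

Per-class F1 score (2·TP/(2·TP+FP+FN)):
  A: TP=10, FP=1+2+1+1=5, FN=4+4+3+5=16 → 20/41 = 0.48780
  B: TP=16, FP=4+5+5+3=17, FN=1+2+0+0=3 → 32/52 = 0.61538
  C: TP=12, FP=4+2+2+0=8, FN=2+5+5+1=13 → 24/45 = 0.53333
  D: TP=10, FP=3+0+5+0=8, FN=1+5+2+7=15 → 20/43 = 0.46512
  E: TP=26, FP=5+0+1+7=13, FN=1+3+0+0=4 → 52/69 = 0.75362
Macro-F1 score = mean = (0.48780 + 0.61538 + 0.53333 + 0.46512 + 0.75362) / 5 = 0.5711

0.5711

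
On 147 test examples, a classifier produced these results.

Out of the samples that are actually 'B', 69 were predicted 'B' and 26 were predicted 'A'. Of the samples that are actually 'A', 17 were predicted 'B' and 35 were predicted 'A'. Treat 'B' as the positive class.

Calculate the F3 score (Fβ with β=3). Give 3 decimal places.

Fβ = (1+β²)·TP / ((1+β²)·TP + β²·FN + FP), with β²=9
= 10·69 / (10·69 + 9·26 + 17) = 0.733

0.733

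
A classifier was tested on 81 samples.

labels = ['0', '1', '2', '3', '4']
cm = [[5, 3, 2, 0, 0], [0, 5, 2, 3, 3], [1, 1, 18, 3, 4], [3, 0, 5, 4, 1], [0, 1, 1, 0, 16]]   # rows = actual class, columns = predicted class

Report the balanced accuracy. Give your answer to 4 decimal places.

0.5496

Balanced accuracy = mean of per-class recall.
  0: recall = 5/10 = 0.50000
  1: recall = 5/13 = 0.38462
  2: recall = 18/27 = 0.66667
  3: recall = 4/13 = 0.30769
  4: recall = 16/18 = 0.88889
Mean = (0.50000 + 0.38462 + 0.66667 + 0.30769 + 0.88889) / 5 = 0.5496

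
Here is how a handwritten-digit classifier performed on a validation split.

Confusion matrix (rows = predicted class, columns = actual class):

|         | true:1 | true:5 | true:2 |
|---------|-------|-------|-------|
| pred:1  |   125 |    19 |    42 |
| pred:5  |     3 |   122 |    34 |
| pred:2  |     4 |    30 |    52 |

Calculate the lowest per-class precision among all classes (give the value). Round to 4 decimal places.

Per-class precision (TP/(TP+FP)):
  1: TP=125, FP=19+42=61 → 125/186 = 0.67204
  5: TP=122, FP=3+34=37 → 122/159 = 0.76730
  2: TP=52, FP=4+30=34 → 52/86 = 0.60465
Lowest is class '2' with precision = 0.6047.

0.6047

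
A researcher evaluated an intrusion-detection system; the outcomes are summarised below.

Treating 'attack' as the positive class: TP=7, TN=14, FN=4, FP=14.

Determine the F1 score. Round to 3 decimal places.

0.438

Precision = TP/(TP+FP) = 7/21 = 0.3333
Recall = TP/(TP+FN) = 7/11 = 0.6364
F1 = 2·TP/(2·TP+FP+FN) = 14/32 = 0.438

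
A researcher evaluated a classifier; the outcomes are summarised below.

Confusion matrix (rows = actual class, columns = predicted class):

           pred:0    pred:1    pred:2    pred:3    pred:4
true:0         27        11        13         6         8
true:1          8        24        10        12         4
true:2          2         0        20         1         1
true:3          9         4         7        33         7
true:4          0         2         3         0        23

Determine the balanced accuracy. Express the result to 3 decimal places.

0.607

Balanced accuracy = mean of per-class recall.
  0: recall = 27/65 = 0.4154
  1: recall = 24/58 = 0.4138
  2: recall = 20/24 = 0.8333
  3: recall = 33/60 = 0.5500
  4: recall = 23/28 = 0.8214
Mean = (0.4154 + 0.4138 + 0.8333 + 0.5500 + 0.8214) / 5 = 0.607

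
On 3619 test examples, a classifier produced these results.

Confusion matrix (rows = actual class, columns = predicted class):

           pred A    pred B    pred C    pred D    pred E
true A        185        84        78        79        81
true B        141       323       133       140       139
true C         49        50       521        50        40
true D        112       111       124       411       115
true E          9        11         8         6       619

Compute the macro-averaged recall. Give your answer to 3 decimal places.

0.577

Per-class recall (TP/(TP+FN)):
  A: TP=185, FN=84+78+79+81=322 → 185/507 = 0.3649
  B: TP=323, FN=141+133+140+139=553 → 323/876 = 0.3687
  C: TP=521, FN=49+50+50+40=189 → 521/710 = 0.7338
  D: TP=411, FN=112+111+124+115=462 → 411/873 = 0.4708
  E: TP=619, FN=9+11+8+6=34 → 619/653 = 0.9479
Macro-recall = mean = (0.3649 + 0.3687 + 0.7338 + 0.4708 + 0.9479) / 5 = 0.577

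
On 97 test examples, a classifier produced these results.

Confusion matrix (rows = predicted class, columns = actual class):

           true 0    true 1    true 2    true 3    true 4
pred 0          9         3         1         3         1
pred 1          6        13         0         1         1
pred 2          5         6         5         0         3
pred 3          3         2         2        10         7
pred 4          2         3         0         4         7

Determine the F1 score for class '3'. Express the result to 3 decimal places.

One-vs-rest for '3': TP = diagonal; FP = other classes predicted '3'; FN = '3' predicted as other.
F1 score = 2·TP/(2·TP+FP+FN).
3: TP=10, FP=3+2+2+7=14, FN=3+1+0+4=8 → 20/42 = 0.4762

0.476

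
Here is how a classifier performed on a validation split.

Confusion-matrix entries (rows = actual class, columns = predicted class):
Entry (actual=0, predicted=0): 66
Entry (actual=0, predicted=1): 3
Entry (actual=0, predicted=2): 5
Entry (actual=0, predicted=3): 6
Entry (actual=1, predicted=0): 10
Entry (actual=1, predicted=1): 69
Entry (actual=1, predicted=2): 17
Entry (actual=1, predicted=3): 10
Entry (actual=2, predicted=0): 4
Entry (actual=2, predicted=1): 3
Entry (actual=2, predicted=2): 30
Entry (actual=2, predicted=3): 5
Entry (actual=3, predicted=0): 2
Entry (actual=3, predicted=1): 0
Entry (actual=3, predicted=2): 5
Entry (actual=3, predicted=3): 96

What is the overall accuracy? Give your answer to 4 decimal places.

Accuracy = trace / total = (66+69+30+96=261) / 331 = 261/331 = 0.7885

0.7885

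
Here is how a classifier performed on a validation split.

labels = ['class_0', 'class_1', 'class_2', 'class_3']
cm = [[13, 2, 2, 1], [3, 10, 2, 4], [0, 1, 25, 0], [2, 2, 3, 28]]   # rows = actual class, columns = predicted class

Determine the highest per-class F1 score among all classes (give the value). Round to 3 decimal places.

Per-class F1 score (2·TP/(2·TP+FP+FN)):
  class_0: TP=13, FP=3+0+2=5, FN=2+2+1=5 → 26/36 = 0.7222
  class_1: TP=10, FP=2+1+2=5, FN=3+2+4=9 → 20/34 = 0.5882
  class_2: TP=25, FP=2+2+3=7, FN=0+1+0=1 → 50/58 = 0.8621
  class_3: TP=28, FP=1+4+0=5, FN=2+2+3=7 → 56/68 = 0.8235
Highest is class 'class_2' with F1 score = 0.862.

0.862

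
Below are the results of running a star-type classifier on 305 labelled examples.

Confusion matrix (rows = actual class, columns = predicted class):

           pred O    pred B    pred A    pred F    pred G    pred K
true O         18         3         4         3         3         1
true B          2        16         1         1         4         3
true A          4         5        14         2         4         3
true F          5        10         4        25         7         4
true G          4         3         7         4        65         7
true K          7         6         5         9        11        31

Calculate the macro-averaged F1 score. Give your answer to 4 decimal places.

Per-class F1 score (2·TP/(2·TP+FP+FN)):
  O: TP=18, FP=2+4+5+4+7=22, FN=3+4+3+3+1=14 → 36/72 = 0.50000
  B: TP=16, FP=3+5+10+3+6=27, FN=2+1+1+4+3=11 → 32/70 = 0.45714
  A: TP=14, FP=4+1+4+7+5=21, FN=4+5+2+4+3=18 → 28/67 = 0.41791
  F: TP=25, FP=3+1+2+4+9=19, FN=5+10+4+7+4=30 → 50/99 = 0.50505
  G: TP=65, FP=3+4+4+7+11=29, FN=4+3+7+4+7=25 → 130/184 = 0.70652
  K: TP=31, FP=1+3+3+4+7=18, FN=7+6+5+9+11=38 → 62/118 = 0.52542
Macro-F1 score = mean = (0.50000 + 0.45714 + 0.41791 + 0.50505 + 0.70652 + 0.52542) / 6 = 0.5187

0.5187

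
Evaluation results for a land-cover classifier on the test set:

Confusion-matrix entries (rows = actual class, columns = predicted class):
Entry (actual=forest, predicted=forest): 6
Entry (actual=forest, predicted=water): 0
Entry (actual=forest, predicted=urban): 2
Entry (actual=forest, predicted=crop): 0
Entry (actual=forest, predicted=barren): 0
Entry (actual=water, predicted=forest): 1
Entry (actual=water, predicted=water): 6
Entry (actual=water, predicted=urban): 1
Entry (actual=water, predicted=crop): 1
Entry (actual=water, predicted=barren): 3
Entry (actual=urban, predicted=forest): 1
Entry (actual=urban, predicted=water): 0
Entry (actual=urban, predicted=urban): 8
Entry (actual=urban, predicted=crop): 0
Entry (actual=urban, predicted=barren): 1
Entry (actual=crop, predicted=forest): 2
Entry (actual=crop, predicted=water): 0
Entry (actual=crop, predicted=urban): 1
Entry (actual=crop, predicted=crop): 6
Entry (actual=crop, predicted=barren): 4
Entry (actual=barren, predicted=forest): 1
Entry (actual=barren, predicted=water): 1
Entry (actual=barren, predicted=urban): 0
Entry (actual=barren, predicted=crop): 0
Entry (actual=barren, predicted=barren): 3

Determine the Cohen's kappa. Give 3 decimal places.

0.511

Observed agreement pₒ = trace/N = 29/48 = 0.6042
Expected agreement pₑ = Σ (rowᵢ·colᵢ)/N² = (8·11 + 12·7 + 10·12 + 13·7 + 5·11)/48² = 0.1901
κ = (pₒ − pₑ)/(1 − pₑ) = (0.6042 − 0.1901)/(1 − 0.1901) = 0.511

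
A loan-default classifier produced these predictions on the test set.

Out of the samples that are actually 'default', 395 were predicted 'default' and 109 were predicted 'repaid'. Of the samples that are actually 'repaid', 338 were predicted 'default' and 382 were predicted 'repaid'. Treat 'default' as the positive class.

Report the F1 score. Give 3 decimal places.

0.639

Precision = TP/(TP+FP) = 395/733 = 0.5389
Recall = TP/(TP+FN) = 395/504 = 0.7837
F1 = 2·TP/(2·TP+FP+FN) = 790/1237 = 0.639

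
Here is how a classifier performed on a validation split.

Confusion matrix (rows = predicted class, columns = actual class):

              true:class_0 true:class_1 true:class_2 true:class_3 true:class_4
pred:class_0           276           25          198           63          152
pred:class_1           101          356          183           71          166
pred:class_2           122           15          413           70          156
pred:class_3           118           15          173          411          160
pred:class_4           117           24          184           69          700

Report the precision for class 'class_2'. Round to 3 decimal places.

0.532

Treat 'class_2' as positive and all other classes as negative.
precision = TP/(TP+FP).
class_2: TP=413, FP=122+15+70+156=363 → 413/776 = 0.5322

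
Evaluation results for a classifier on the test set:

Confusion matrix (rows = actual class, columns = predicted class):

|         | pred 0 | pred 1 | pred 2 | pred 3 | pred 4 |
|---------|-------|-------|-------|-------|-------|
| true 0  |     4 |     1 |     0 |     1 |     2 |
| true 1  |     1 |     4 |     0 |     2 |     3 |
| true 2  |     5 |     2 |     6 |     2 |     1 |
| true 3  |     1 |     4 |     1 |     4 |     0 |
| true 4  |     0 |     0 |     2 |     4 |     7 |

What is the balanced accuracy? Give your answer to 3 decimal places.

0.443

Balanced accuracy = mean of per-class recall.
  0: recall = 4/8 = 0.5000
  1: recall = 4/10 = 0.4000
  2: recall = 6/16 = 0.3750
  3: recall = 4/10 = 0.4000
  4: recall = 7/13 = 0.5385
Mean = (0.5000 + 0.4000 + 0.3750 + 0.4000 + 0.5385) / 5 = 0.443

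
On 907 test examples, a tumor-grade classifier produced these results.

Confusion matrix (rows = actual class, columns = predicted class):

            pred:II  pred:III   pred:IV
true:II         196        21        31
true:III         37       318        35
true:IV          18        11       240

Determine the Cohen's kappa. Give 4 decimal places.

0.7438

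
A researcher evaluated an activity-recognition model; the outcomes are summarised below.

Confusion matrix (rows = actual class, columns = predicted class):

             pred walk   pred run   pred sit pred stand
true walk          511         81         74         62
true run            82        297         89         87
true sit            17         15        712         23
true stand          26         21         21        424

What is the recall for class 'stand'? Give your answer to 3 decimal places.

recall = TP/(TP+FN).
stand: TP=424, FN=26+21+21=68 → 424/492 = 0.8618

0.862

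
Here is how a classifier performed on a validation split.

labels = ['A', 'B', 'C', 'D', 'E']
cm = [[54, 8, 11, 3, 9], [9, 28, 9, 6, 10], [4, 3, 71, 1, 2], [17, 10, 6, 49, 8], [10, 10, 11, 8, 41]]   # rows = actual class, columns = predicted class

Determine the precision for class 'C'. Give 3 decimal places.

0.657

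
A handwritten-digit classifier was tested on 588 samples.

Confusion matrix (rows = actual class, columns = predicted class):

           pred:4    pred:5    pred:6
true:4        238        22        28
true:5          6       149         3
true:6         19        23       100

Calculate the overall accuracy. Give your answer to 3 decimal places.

Accuracy = trace / total = (238+149+100=487) / 588 = 487/588 = 0.828

0.828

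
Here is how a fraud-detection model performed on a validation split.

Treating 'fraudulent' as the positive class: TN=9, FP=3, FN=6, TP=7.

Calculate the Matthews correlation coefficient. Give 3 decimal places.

MCC = (TP·TN − FP·FN) / √((TP+FP)(TP+FN)(TN+FP)(TN+FN))
Numerator = 7·9 − 3·6 = 45
Denominator = √(10·13·12·15) = √23400 = 152.9706
MCC = 45 / 152.9706 = 0.294

0.294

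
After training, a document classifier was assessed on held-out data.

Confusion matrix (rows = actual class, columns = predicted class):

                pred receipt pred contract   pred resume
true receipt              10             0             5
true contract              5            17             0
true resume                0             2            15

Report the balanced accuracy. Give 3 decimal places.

Balanced accuracy = mean of per-class recall.
  receipt: recall = 10/15 = 0.6667
  contract: recall = 17/22 = 0.7727
  resume: recall = 15/17 = 0.8824
Mean = (0.6667 + 0.7727 + 0.8824) / 3 = 0.774

0.774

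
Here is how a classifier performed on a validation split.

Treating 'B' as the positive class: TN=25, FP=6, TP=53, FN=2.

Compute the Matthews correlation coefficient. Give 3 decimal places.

0.797

MCC = (TP·TN − FP·FN) / √((TP+FP)(TP+FN)(TN+FP)(TN+FN))
Numerator = 53·25 − 6·2 = 1313
Denominator = √(59·55·31·27) = √2716065 = 1648.0488
MCC = 1313 / 1648.0488 = 0.797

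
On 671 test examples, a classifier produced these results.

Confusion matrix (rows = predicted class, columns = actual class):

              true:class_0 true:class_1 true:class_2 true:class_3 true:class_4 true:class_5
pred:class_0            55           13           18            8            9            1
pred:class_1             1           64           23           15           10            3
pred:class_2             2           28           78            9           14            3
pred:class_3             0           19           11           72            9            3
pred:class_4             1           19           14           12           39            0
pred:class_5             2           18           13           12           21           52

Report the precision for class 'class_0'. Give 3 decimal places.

One-vs-rest for 'class_0': TP = diagonal; FP = other classes predicted 'class_0'; FN = 'class_0' predicted as other.
precision = TP/(TP+FP).
class_0: TP=55, FP=13+18+8+9+1=49 → 55/104 = 0.5288

0.529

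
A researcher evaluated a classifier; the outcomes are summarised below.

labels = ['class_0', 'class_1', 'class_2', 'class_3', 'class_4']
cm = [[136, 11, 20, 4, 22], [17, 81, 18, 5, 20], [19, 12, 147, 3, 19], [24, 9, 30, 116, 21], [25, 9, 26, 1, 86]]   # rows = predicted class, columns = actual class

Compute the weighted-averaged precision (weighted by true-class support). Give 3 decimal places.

0.654

Per-class precision (TP/(TP+FP)):
  class_0: TP=136, FP=11+20+4+22=57 → 136/193 = 0.7047
  class_1: TP=81, FP=17+18+5+20=60 → 81/141 = 0.5745
  class_2: TP=147, FP=19+12+3+19=53 → 147/200 = 0.7350
  class_3: TP=116, FP=24+9+30+21=84 → 116/200 = 0.5800
  class_4: TP=86, FP=25+9+26+1=61 → 86/147 = 0.5850
Weighted-precision = Σ (supportᵢ/N)·precisionᵢ with N=881: (221/881)·0.7047 + (122/881)·0.5745 + (241/881)·0.7350 + (129/881)·0.5800 + (168/881)·0.5850 = 0.654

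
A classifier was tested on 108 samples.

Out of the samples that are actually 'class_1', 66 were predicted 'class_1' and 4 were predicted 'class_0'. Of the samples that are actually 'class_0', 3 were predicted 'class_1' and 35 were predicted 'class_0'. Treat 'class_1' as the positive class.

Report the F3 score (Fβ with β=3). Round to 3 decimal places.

Fβ = (1+β²)·TP / ((1+β²)·TP + β²·FN + FP), with β²=9
= 10·66 / (10·66 + 9·4 + 3) = 0.944

0.944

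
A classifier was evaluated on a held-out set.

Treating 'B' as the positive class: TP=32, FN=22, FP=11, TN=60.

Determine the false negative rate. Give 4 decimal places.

0.4074

FNR = FN/(FN+TP) = 22/(22+32) = 0.4074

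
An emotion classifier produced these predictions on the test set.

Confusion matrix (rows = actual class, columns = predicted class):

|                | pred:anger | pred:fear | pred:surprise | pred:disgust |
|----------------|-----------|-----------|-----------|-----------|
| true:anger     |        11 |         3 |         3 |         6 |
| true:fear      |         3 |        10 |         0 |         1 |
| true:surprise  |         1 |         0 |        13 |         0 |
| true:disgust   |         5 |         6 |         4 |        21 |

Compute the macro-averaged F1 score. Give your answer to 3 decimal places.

0.635

Per-class F1 score (2·TP/(2·TP+FP+FN)):
  anger: TP=11, FP=3+1+5=9, FN=3+3+6=12 → 22/43 = 0.5116
  fear: TP=10, FP=3+0+6=9, FN=3+0+1=4 → 20/33 = 0.6061
  surprise: TP=13, FP=3+0+4=7, FN=1+0+0=1 → 26/34 = 0.7647
  disgust: TP=21, FP=6+1+0=7, FN=5+6+4=15 → 42/64 = 0.6563
Macro-F1 score = mean = (0.5116 + 0.6061 + 0.7647 + 0.6563) / 4 = 0.635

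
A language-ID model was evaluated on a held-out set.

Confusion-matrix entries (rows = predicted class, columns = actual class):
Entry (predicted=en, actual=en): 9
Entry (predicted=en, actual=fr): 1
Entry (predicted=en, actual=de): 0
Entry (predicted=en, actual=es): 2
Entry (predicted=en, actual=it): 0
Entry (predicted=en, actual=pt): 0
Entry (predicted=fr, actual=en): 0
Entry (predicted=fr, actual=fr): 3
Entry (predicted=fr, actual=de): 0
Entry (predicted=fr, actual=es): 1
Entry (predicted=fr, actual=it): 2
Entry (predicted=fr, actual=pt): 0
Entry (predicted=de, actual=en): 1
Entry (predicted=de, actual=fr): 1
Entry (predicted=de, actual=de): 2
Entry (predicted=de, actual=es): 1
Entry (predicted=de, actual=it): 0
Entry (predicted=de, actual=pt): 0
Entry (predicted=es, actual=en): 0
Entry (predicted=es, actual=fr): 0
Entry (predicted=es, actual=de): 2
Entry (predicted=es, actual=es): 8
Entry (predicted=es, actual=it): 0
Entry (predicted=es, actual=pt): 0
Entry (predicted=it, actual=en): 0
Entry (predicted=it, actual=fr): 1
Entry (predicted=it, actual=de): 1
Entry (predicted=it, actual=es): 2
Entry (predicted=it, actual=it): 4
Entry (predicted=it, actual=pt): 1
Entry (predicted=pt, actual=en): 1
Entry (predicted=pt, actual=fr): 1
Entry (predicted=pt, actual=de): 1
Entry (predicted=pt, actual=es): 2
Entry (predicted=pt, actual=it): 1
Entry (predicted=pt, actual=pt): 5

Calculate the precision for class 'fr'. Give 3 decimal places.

precision = TP/(TP+FP).
fr: TP=3, FP=0+0+1+2+0=3 → 3/6 = 0.5000

0.500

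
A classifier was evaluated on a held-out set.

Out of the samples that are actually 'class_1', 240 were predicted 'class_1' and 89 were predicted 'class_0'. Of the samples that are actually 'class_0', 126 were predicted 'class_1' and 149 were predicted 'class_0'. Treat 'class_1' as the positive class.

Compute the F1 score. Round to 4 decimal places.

Precision = TP/(TP+FP) = 240/366 = 0.6557
Recall = TP/(TP+FN) = 240/329 = 0.7295
F1 = 2·TP/(2·TP+FP+FN) = 480/695 = 0.6906

0.6906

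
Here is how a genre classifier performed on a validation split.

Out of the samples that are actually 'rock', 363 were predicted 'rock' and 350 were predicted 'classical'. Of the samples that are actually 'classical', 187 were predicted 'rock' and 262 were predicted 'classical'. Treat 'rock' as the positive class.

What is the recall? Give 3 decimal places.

0.509

Recall = TP/(TP+FN) = 363/(363+350) = 363/713 = 0.509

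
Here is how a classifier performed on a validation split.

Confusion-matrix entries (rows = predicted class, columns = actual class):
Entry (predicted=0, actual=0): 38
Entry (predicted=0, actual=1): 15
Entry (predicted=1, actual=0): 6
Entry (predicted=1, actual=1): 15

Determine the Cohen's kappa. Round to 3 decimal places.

Observed agreement pₒ = trace/N = 53/74 = 0.7162
Expected agreement pₑ = Σ (rowᵢ·colᵢ)/N² = (44·53 + 30·21)/74² = 0.5409
κ = (pₒ − pₑ)/(1 − pₑ) = (0.7162 − 0.5409)/(1 − 0.5409) = 0.382

0.382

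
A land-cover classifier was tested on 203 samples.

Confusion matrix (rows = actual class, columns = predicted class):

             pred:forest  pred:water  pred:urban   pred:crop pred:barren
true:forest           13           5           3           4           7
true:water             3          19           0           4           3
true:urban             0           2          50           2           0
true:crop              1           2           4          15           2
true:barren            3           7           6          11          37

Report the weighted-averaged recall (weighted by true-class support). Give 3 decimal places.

0.660

Per-class recall (TP/(TP+FN)):
  forest: TP=13, FN=5+3+4+7=19 → 13/32 = 0.4063
  water: TP=19, FN=3+0+4+3=10 → 19/29 = 0.6552
  urban: TP=50, FN=0+2+2+0=4 → 50/54 = 0.9259
  crop: TP=15, FN=1+2+4+2=9 → 15/24 = 0.6250
  barren: TP=37, FN=3+7+6+11=27 → 37/64 = 0.5781
Weighted-recall = Σ (supportᵢ/N)·recallᵢ with N=203: (32/203)·0.4063 + (29/203)·0.6552 + (54/203)·0.9259 + (24/203)·0.6250 + (64/203)·0.5781 = 0.660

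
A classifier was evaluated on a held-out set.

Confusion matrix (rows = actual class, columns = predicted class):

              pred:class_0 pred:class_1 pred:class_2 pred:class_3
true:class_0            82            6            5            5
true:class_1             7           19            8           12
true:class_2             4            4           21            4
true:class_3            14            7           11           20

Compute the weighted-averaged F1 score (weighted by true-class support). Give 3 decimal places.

Per-class F1 score (2·TP/(2·TP+FP+FN)):
  class_0: TP=82, FP=7+4+14=25, FN=6+5+5=16 → 164/205 = 0.8000
  class_1: TP=19, FP=6+4+7=17, FN=7+8+12=27 → 38/82 = 0.4634
  class_2: TP=21, FP=5+8+11=24, FN=4+4+4=12 → 42/78 = 0.5385
  class_3: TP=20, FP=5+12+4=21, FN=14+7+11=32 → 40/93 = 0.4301
Weighted-F1 score = Σ (supportᵢ/N)·F1 scoreᵢ with N=229: (98/229)·0.8000 + (46/229)·0.4634 + (33/229)·0.5385 + (52/229)·0.4301 = 0.611

0.611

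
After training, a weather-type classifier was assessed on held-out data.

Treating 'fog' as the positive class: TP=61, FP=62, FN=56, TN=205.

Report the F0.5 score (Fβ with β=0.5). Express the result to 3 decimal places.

Fβ = (1+β²)·TP / ((1+β²)·TP + β²·FN + FP), with β²=1/4
= 1.25·61 / (1.25·61 + 0.25·56 + 62) = 0.501

0.501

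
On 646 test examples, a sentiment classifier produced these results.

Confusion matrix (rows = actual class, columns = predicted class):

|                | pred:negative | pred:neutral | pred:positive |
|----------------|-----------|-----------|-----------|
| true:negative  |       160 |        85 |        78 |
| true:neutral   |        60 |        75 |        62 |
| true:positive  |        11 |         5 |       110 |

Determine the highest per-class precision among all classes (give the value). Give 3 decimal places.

Per-class precision (TP/(TP+FP)):
  negative: TP=160, FP=60+11=71 → 160/231 = 0.6926
  neutral: TP=75, FP=85+5=90 → 75/165 = 0.4545
  positive: TP=110, FP=78+62=140 → 110/250 = 0.4400
Highest is class 'negative' with precision = 0.693.

0.693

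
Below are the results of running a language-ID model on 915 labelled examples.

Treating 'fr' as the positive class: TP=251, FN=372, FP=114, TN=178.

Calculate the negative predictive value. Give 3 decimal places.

NPV = TN/(TN+FN) = 178/(178+372) = 0.324

0.324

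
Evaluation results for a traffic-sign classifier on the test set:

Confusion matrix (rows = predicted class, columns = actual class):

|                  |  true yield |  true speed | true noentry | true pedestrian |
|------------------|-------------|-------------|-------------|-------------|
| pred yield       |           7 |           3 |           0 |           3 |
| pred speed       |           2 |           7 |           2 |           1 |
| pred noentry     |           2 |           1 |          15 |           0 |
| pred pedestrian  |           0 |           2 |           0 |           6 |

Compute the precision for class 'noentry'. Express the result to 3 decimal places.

Treat 'noentry' as positive and all other classes as negative.
precision = TP/(TP+FP).
noentry: TP=15, FP=2+1+0=3 → 15/18 = 0.8333

0.833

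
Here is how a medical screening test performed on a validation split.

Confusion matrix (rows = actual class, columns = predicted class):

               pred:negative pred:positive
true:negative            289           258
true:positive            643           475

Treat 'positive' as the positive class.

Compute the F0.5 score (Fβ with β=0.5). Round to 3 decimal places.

0.586

Fβ = (1+β²)·TP / ((1+β²)·TP + β²·FN + FP), with β²=1/4
= 1.25·475 / (1.25·475 + 0.25·643 + 258) = 0.586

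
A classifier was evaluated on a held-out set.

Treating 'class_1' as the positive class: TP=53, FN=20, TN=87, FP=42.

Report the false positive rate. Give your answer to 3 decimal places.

FPR = FP/(FP+TN) = 42/(42+87) = 0.326

0.326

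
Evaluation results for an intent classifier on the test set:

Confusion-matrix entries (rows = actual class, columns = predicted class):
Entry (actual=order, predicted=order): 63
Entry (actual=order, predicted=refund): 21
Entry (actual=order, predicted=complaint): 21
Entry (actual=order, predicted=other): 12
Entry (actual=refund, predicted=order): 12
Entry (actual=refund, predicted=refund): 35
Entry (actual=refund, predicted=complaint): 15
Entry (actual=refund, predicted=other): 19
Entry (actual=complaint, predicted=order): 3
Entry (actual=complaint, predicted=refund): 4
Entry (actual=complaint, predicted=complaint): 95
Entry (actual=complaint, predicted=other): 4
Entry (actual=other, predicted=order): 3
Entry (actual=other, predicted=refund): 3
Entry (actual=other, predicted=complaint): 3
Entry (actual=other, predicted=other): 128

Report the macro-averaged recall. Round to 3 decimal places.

Per-class recall (TP/(TP+FN)):
  order: TP=63, FN=21+21+12=54 → 63/117 = 0.5385
  refund: TP=35, FN=12+15+19=46 → 35/81 = 0.4321
  complaint: TP=95, FN=3+4+4=11 → 95/106 = 0.8962
  other: TP=128, FN=3+3+3=9 → 128/137 = 0.9343
Macro-recall = mean = (0.5385 + 0.4321 + 0.8962 + 0.9343) / 4 = 0.700

0.700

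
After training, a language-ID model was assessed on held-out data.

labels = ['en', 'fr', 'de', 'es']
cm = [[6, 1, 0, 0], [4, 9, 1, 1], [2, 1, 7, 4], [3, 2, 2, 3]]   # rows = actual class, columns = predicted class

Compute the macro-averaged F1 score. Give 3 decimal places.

Per-class F1 score (2·TP/(2·TP+FP+FN)):
  en: TP=6, FP=4+2+3=9, FN=1+0+0=1 → 12/22 = 0.5455
  fr: TP=9, FP=1+1+2=4, FN=4+1+1=6 → 18/28 = 0.6429
  de: TP=7, FP=0+1+2=3, FN=2+1+4=7 → 14/24 = 0.5833
  es: TP=3, FP=0+1+4=5, FN=3+2+2=7 → 6/18 = 0.3333
Macro-F1 score = mean = (0.5455 + 0.6429 + 0.5833 + 0.3333) / 4 = 0.526

0.526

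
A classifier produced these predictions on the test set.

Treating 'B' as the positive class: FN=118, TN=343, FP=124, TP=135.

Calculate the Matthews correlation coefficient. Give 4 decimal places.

MCC = (TP·TN − FP·FN) / √((TP+FP)(TP+FN)(TN+FP)(TN+FN))
Numerator = 135·343 − 124·118 = 31673
Denominator = √(259·253·467·461) = √14107111249 = 118773.3609
MCC = 31673 / 118773.3609 = 0.2667

0.2667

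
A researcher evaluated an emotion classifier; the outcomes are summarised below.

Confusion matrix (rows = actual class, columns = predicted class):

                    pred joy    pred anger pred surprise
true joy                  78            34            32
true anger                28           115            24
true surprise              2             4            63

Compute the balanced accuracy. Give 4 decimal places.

0.7144

Balanced accuracy = mean of per-class recall.
  joy: recall = 78/144 = 0.54167
  anger: recall = 115/167 = 0.68862
  surprise: recall = 63/69 = 0.91304
Mean = (0.54167 + 0.68862 + 0.91304) / 3 = 0.7144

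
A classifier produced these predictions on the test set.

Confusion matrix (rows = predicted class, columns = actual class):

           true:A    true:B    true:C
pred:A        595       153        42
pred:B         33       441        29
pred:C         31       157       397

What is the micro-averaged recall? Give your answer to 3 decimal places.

Micro-averaging pools counts across classes: ΣTP=1433, ΣFP=445, ΣFN=445.
Micro-recall = TP/(TP+FN) on pooled counts = 0.763 (equals overall accuracy in single-label multiclass).

0.763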